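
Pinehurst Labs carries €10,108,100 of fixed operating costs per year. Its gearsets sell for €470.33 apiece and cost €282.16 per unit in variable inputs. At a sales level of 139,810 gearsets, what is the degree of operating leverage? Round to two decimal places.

1.62

At 139,810 units, contribution = 139,810 × €188.17 = €26,308,047.70.
Operating income = contribution − fixed costs = €26,308,047.70 − €10,108,100 = €16,199,947.70.
Degree of operating leverage = €26,308,047.70 / €16,199,947.70 = 1.6240.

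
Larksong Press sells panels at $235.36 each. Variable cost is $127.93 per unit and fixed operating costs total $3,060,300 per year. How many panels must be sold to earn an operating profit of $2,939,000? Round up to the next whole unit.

Contribution margin per unit = $235.36 − $127.93 = $107.43.
Units = (FC + target) / CM = ($3,060,300 + $2,939,000) / $107.43 = 55,843.81, so 55,844 panels.

55,844 panels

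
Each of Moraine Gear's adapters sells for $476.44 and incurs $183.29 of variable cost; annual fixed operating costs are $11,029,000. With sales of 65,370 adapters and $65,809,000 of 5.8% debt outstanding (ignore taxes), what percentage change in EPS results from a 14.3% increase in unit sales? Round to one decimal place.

Contribution at this volume is 65,370 × $293.15 = $19,163,215.50.
Operating income = contribution − fixed costs = $19,163,215.50 − $11,029,000 = $8,134,215.50.
After interest of $3,816,922.00, pre-tax earnings = $4,317,293.50.
Degree of combined leverage = contribution ÷ (EBIT − I) = $19,163,215.50 ÷ $4,317,293.50 = 4.4387.
%ΔEPS = DCL × %ΔSales = 4.4387 × +14.3% = +63.5%.

+63.5%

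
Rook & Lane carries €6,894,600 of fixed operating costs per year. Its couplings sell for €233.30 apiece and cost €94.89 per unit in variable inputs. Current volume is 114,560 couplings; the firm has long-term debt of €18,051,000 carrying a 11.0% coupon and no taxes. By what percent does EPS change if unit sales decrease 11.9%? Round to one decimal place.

-27.0%

Contribution at this volume is 114,560 × €138.41 = €15,856,249.60.
EBIT = €15,856,249.60 − €6,894,600 = €8,961,649.60.
After interest of €1,985,610.00, pre-tax earnings = €6,976,039.60.
Degree of combined leverage = contribution ÷ (EBIT − I) = €15,856,249.60 ÷ €6,976,039.60 = 2.2730.
%ΔEPS = DCL × %ΔSales = 2.2730 × -11.9% = -27.0%.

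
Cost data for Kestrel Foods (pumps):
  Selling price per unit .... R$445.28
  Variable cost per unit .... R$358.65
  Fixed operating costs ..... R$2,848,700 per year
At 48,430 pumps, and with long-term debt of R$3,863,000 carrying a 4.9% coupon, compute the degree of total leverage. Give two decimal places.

3.62

Contribution at this volume is 48,430 × R$86.63 = R$4,195,490.90.
EBIT = R$4,195,490.90 − R$2,848,700 = R$1,346,790.90. Interest = R$189,287.00.
DOL = R$4,195,490.90 ÷ R$1,346,790.90 = 3.1152; DFL = R$1,346,790.90 ÷ R$1,157,503.90 = 1.1635.
DCL = DOL × DFL = 3.1152 × 1.1635 = 3.6245.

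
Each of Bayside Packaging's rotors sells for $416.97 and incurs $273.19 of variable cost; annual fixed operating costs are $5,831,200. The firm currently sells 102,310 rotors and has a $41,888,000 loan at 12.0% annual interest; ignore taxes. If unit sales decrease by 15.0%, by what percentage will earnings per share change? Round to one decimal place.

-57.3%

Total contribution margin = 102,310 × $143.78 = $14,710,131.80.
Subtracting fixed costs: EBIT = $14,710,131.80 − $5,831,200 = $8,878,931.80.
Interest = $5,026,560.00, so EBIT − I = $3,852,371.80.
DCL = total CM / (EBIT − I) = $14,710,131.80 / $3,852,371.80 = 3.8185.
EPS therefore changes by 3.8185 × (-15.0%) = -57.3%.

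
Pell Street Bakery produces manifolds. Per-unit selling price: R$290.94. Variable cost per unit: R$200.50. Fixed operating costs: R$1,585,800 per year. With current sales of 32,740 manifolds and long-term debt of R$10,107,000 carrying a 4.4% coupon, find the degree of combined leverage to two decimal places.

Contribution at this volume is 32,740 × R$90.44 = R$2,961,005.60.
Subtracting fixed costs: EBIT = R$2,961,005.60 − R$1,585,800 = R$1,375,205.60. Interest = R$444,708.00.
DOL = R$2,961,005.60 ÷ R$1,375,205.60 = 2.1531; DFL = R$1,375,205.60 ÷ R$930,497.60 = 1.4779.
DCL = DOL × DFL = 2.1531 × 1.4779 = 3.1821.

3.18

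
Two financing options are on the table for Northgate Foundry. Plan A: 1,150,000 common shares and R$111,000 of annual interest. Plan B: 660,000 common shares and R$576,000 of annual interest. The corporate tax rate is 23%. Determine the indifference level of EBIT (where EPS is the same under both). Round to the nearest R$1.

At indifference, (EBIT − 111,000)(1 − t)/1,150,000 = (EBIT − 576,000)(1 − t)/660,000.
Cancelling (1 − t) and cross-multiplying: 660,000·(EBIT − 111,000) = 1,150,000·(EBIT − 576,000).
Solving, EBIT = (576,000·1,150,000 − 111,000·660,000) / (1,150,000 − 660,000) = 589,140,000,000 / 490,000 = 1,202,326.53.

R$1,202,327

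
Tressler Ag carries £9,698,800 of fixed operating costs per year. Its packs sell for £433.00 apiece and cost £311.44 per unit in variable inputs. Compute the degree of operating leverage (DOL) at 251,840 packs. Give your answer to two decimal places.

1.46

Total contribution margin = 251,840 × £121.56 = £30,613,670.40.
Subtracting fixed costs: EBIT = £30,613,670.40 − £9,698,800 = £20,914,870.40.
So DOL = total CM / EBIT = £30,613,670.40 / £20,914,870.40 = 1.4637.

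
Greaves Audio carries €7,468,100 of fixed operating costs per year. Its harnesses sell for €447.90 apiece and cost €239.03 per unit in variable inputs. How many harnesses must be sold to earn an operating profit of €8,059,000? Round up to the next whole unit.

Each unit contributes €447.90 − €239.03 = €208.87.
Need Q such that Q × €208.87 − €7,468,100 = €8,059,000, i.e. Q = €15,527,100 / €208.87 = 74,338.58 → 74,339.

74,339 harnesses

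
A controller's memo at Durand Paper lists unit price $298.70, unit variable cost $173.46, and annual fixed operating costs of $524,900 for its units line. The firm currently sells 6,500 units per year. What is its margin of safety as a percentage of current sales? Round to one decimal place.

35.5%

Each unit contributes $298.70 − $173.46 = $125.24. Break-even units = $524,900 ÷ $125.24 = 4,191.15; break-even revenue = 4,191.15 × $298.70 = $1,251,897.40.
Current sales = 6,500 × $298.70 = $1,941,550.00.
Margin of safety = ($1,941,550.00 − $1,251,897.40) ÷ $1,941,550.00 = 35.5%.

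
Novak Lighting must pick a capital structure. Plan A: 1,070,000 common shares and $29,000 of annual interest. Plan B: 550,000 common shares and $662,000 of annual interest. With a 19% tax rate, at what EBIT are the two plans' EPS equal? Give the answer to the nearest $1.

$1,331,519

At indifference, (EBIT − 29,000)(1 − t)/1,070,000 = (EBIT − 662,000)(1 − t)/550,000.
The (1 − t) factor cancels: (EBIT − 29,000) × 550,000 = (EBIT − 662,000) × 1,070,000.
EBIT × (1,070,000 − 550,000) = 662,000 × 1,070,000 − 29,000 × 550,000 = 692,390,000,000, so EBIT = 692,390,000,000 ÷ 520,000 = 1,331,519.23.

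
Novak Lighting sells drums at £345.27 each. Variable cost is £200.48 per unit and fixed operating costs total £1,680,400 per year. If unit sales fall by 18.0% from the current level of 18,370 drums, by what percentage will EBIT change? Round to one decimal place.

Contribution at this volume is 18,370 × £144.79 = £2,659,792.30.
Subtracting fixed costs: EBIT = £2,659,792.30 − £1,680,400 = £979,392.30.
So DOL = total CM / EBIT = £2,659,792.30 / £979,392.30 = 2.7158.
Operating income changes by 2.7158 × -18.0% = -48.9%.

-48.9%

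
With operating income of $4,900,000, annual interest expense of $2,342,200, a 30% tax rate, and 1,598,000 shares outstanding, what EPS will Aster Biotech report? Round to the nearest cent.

$1.12

Interest = $2,342,200.00, so EBT = $4,900,000 − $2,342,200.00 = $2,557,800.00.
Net income = $2,557,800.00 × (1 − 0.30) = $1,790,460.00.
EPS = $1,790,460.00 ÷ 1,598,000 = $1.12.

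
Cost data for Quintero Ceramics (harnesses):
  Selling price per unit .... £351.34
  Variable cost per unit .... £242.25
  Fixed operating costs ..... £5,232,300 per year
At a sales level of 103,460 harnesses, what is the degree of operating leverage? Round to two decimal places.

1.86

Total contribution margin = 103,460 × £109.09 = £11,286,451.40.
Subtracting fixed costs: EBIT = £11,286,451.40 − £5,232,300 = £6,054,151.40.
So DOL = total CM / EBIT = £11,286,451.40 / £6,054,151.40 = 1.8642.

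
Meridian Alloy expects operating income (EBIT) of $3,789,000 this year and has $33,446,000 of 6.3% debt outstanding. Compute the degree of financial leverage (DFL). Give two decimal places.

Interest = $2,107,098.00.
DFL = EBIT ÷ (EBIT − I) = $3,789,000 ÷ ($3,789,000 − $2,107,098.00) = $3,789,000 ÷ $1,681,902.00 = 2.2528.

2.25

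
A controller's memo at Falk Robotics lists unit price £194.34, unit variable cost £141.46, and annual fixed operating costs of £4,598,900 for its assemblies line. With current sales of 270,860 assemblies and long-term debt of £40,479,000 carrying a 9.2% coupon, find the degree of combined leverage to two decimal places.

Contribution at this volume is 270,860 × £52.88 = £14,323,076.80.
EBIT = £14,323,076.80 − £4,598,900 = £9,724,176.80. Interest = £3,724,068.00.
DOL = £14,323,076.80 ÷ £9,724,176.80 = 1.4729; DFL = £9,724,176.80 ÷ £6,000,108.80 = 1.6207.
DCL = DOL × DFL = 1.4729 × 1.6207 = 2.3871.

2.39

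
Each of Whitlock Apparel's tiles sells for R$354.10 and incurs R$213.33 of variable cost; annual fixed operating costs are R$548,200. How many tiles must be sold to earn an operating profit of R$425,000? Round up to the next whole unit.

Each unit contributes R$354.10 − R$213.33 = R$140.77.
Units = (FC + target) / CM = (R$548,200 + R$425,000) / R$140.77 = 6,913.40, so 6,914 tiles.

6,914 tiles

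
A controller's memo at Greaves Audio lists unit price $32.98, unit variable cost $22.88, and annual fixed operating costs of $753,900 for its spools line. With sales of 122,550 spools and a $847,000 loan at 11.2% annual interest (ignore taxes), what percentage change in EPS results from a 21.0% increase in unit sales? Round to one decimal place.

At 122,550 units, contribution = 122,550 × $10.10 = $1,237,755.00.
Operating income = contribution − fixed costs = $1,237,755.00 − $753,900 = $483,855.00.
After interest of $94,864.00, pre-tax earnings = $388,991.00.
DCL = total CM / (EBIT − I) = $1,237,755.00 / $388,991.00 = 3.1820.
EPS therefore changes by 3.1820 × (+21.0%) = +66.8%.

+66.8%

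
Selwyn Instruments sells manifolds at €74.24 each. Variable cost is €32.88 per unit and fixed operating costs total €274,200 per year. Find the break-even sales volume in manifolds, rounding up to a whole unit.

Unit CM = price − variable cost = €74.24 − €32.88 = €41.36.
Break-even Q = €274,200 / €41.36 = 6,629.59 → 6,630 manifolds.

6,630 manifolds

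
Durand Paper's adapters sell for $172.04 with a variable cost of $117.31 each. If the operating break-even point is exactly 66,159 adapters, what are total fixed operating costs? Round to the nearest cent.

$3,620,882.07

Contribution margin per unit = $172.04 − $117.31 = $54.73.
Fixed costs = break-even units × CM = 66,159 × $54.73 = $3,620,882.07.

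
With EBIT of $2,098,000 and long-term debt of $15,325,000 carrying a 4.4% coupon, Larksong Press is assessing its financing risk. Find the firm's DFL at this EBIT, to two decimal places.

Interest = $674,300.00.
Degree of financial leverage = EBIT / (EBIT − interest) = $2,098,000 / $1,423,700.00 = 1.4736.

1.47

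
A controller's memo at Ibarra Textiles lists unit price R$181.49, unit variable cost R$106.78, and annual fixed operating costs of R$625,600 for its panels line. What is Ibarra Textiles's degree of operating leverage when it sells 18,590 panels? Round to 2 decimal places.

1.82

Total contribution margin = 18,590 × R$74.71 = R$1,388,858.90.
Operating income = contribution − fixed costs = R$1,388,858.90 − R$625,600 = R$763,258.90.
So DOL = total CM / EBIT = R$1,388,858.90 / R$763,258.90 = 1.8196.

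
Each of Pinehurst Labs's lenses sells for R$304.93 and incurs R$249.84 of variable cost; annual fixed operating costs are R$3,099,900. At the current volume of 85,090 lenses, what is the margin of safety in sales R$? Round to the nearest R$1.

Contribution margin per unit = R$304.93 − R$249.84 = R$55.09. Break-even units = R$3,099,900 ÷ R$55.09 = 56,269.74; break-even revenue = 56,269.74 × R$304.93 = R$17,158,331.95.
Actual sales revenue = 85,090 × R$304.93 = R$25,946,493.70.
Margin of safety = R$25,946,493.70 − R$17,158,331.95 = R$8,788,162.

R$8,788,162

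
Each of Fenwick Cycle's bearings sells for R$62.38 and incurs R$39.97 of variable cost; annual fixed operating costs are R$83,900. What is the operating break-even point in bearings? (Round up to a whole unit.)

Unit CM = price − variable cost = R$62.38 − R$39.97 = R$22.41.
Break-even volume = fixed costs ÷ CM per unit = R$83,900 ÷ R$22.41 = 3,743.86, so 3,744 bearings.

3,744 bearings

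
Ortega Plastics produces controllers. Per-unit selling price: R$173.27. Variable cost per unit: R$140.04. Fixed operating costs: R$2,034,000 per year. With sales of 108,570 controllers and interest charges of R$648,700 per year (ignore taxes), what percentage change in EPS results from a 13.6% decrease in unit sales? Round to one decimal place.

Contribution at this volume is 108,570 × R$33.23 = R$3,607,781.10.
EBIT = R$3,607,781.10 − R$2,034,000 = R$1,573,781.10.
After interest of R$648,700.00, pre-tax earnings = R$925,081.10.
DCL = total CM / (EBIT − I) = R$3,607,781.10 / R$925,081.10 = 3.9000.
EPS therefore changes by 3.9000 × (-13.6%) = -53.0%.

-53.0%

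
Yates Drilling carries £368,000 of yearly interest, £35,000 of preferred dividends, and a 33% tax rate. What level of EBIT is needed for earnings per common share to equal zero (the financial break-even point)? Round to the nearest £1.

Preferred dividends are paid after tax, so their pre-tax equivalent is £35,000 ÷ (1 − 0.33) = £52,238.81.
Financial break-even EBIT = interest + D_p ÷ (1 − t) = £368,000 + £52,238.81 = £420,238.81.

£420,239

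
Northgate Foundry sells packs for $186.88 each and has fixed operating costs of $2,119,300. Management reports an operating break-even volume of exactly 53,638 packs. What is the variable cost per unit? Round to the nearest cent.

At break-even, FC = Q × (P − VC), so P − VC = $2,119,300 ÷ 53,638 = $39.5112.
Variable cost per unit = $186.88 − $39.5112 = $147.37.

$147.37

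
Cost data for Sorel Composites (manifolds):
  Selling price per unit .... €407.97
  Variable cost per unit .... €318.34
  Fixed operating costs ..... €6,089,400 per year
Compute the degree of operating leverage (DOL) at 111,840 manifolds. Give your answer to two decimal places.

2.55

At 111,840 units, contribution = 111,840 × €89.63 = €10,024,219.20.
EBIT = €10,024,219.20 − €6,089,400 = €3,934,819.20.
So DOL = total CM / EBIT = €10,024,219.20 / €3,934,819.20 = 2.5476.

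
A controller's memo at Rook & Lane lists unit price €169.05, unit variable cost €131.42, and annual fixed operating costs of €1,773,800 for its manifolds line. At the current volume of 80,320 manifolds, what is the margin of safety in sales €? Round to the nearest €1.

Each unit contributes €169.05 − €131.42 = €37.63. Break-even units = €1,773,800 ÷ €37.63 = 47,137.92; break-even revenue = 47,137.92 × €169.05 = €7,968,665.69.
Actual sales revenue = 80,320 × €169.05 = €13,578,096.00.
Margin of safety = €13,578,096.00 − €7,968,665.69 = €5,609,430.

€5,609,430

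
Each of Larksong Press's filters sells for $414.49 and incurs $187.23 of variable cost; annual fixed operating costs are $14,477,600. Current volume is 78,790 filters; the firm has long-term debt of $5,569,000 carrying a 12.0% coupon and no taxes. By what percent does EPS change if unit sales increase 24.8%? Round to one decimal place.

+160.9%

Total contribution margin = 78,790 × $227.26 = $17,905,815.40.
EBIT = $17,905,815.40 − $14,477,600 = $3,428,215.40.
After interest of $668,280.00, pre-tax earnings = $2,759,935.40.
Degree of combined leverage = contribution ÷ (EBIT − I) = $17,905,815.40 ÷ $2,759,935.40 = 6.4878.
EPS therefore changes by 6.4878 × (+24.8%) = +160.9%.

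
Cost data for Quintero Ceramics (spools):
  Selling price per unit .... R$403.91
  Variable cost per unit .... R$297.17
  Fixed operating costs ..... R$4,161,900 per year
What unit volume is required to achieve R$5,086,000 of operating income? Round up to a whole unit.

86,640 spools

Each unit contributes R$403.91 − R$297.17 = R$106.74.
Units = (FC + target) / CM = (R$4,161,900 + R$5,086,000) / R$106.74 = 86,639.50, so 86,640 spools.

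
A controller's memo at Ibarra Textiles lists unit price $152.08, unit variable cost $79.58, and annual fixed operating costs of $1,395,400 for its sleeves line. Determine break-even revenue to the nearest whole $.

$2,927,068

CM per unit = $152.08 − $79.58 = $72.50; CM ratio = $72.50 / $152.08 = 0.4767.
Break-even revenue = fixed costs × price ÷ CM = $1,395,400 × $152.08 ÷ $72.50 = $2,927,068.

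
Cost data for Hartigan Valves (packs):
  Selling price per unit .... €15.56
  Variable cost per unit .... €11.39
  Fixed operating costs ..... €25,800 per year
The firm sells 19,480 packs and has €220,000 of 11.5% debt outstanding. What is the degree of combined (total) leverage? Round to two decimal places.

2.70

Contribution at this volume is 19,480 × €4.17 = €81,231.60.
Operating income = contribution − fixed costs = €81,231.60 − €25,800 = €55,431.60. Interest = €25,300.00.
DOL = €81,231.60 ÷ €55,431.60 = 1.4654; DFL = €55,431.60 ÷ €30,131.60 = 1.8397.
Combined leverage = 1.4654 × 1.8397 = 2.6959.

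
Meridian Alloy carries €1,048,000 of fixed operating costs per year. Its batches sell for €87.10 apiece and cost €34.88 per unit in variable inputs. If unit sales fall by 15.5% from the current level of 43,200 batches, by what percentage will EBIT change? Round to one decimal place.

At 43,200 units, contribution = 43,200 × €52.22 = €2,255,904.00.
Subtracting fixed costs: EBIT = €2,255,904.00 − €1,048,000 = €1,207,904.00.
So DOL = total CM / EBIT = €2,255,904.00 / €1,207,904.00 = 1.8676.
So EBIT moves 1.8676 × (-15.5%) = -28.9%.

-28.9%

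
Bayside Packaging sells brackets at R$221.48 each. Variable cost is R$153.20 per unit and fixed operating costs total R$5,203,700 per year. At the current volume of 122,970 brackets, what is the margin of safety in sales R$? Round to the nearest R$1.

Each unit contributes R$221.48 − R$153.20 = R$68.28. Break-even units = R$5,203,700 ÷ R$68.28 = 76,211.19; break-even revenue = 76,211.19 × R$221.48 = R$16,879,254.19.
Actual sales revenue = 122,970 × R$221.48 = R$27,235,395.60.
Margin of safety = R$27,235,395.60 − R$16,879,254.19 = R$10,356,141.

R$10,356,141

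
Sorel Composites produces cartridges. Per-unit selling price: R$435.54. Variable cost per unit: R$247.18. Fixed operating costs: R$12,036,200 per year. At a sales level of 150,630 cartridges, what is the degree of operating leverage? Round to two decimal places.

Total contribution margin = 150,630 × R$188.36 = R$28,372,666.80.
Subtracting fixed costs: EBIT = R$28,372,666.80 − R$12,036,200 = R$16,336,466.80.
DOL = contribution ÷ EBIT = R$28,372,666.80 ÷ R$16,336,466.80 = 1.7368.

1.74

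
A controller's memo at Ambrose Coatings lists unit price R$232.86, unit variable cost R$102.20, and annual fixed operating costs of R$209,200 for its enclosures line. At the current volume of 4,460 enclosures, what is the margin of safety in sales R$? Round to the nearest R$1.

Contribution margin per unit = R$232.86 − R$102.20 = R$130.66. Break-even units = R$209,200 ÷ R$130.66 = 1,601.10; break-even revenue = 1,601.10 × R$232.86 = R$372,832.63.
Actual sales revenue = 4,460 × R$232.86 = R$1,038,555.60.
Margin of safety = R$1,038,555.60 − R$372,832.63 = R$665,723.

R$665,723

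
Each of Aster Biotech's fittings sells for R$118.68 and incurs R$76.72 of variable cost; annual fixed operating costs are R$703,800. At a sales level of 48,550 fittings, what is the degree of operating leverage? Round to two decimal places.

1.53

Contribution at this volume is 48,550 × R$41.96 = R$2,037,158.00.
Subtracting fixed costs: EBIT = R$2,037,158.00 − R$703,800 = R$1,333,358.00.
Degree of operating leverage = R$2,037,158.00 / R$1,333,358.00 = 1.5278.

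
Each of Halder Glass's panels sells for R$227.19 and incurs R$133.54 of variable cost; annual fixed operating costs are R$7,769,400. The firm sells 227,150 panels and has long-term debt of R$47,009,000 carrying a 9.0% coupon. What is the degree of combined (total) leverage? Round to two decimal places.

2.29

Contribution at this volume is 227,150 × R$93.65 = R$21,272,597.50.
Subtracting fixed costs: EBIT = R$21,272,597.50 − R$7,769,400 = R$13,503,197.50. Interest = R$4,230,810.00.
DOL = R$21,272,597.50 ÷ R$13,503,197.50 = 1.5754; DFL = R$13,503,197.50 ÷ R$9,272,387.50 = 1.4563.
Combined leverage = 1.5754 × 1.4563 = 2.2943.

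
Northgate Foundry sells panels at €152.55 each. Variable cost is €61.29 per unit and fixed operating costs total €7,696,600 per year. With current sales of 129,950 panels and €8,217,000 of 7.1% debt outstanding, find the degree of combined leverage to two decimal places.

Contribution at this volume is 129,950 × €91.26 = €11,859,237.00.
Subtracting fixed costs: EBIT = €11,859,237.00 − €7,696,600 = €4,162,637.00. Interest = €583,407.00.
DOL = €11,859,237.00 ÷ €4,162,637.00 = 2.8490; DFL = €4,162,637.00 ÷ €3,579,230.00 = 1.1630.
DCL = DOL × DFL = 2.8490 × 1.1630 = 3.3134.

3.31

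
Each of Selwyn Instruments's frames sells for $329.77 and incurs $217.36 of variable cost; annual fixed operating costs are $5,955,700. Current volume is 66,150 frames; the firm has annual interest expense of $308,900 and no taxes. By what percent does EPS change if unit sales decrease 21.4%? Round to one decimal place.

Total contribution margin = 66,150 × $112.41 = $7,435,921.50.
Subtracting fixed costs: EBIT = $7,435,921.50 − $5,955,700 = $1,480,221.50.
After interest of $308,900.00, pre-tax earnings = $1,171,321.50.
DCL = total CM / (EBIT − I) = $7,435,921.50 / $1,171,321.50 = 6.3483.
EPS therefore changes by 6.3483 × (-21.4%) = -135.9%.

-135.9%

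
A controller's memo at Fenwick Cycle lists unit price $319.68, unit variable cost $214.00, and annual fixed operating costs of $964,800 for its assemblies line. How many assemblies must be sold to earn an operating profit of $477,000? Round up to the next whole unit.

Unit CM = price − variable cost = $319.68 − $214.00 = $105.68.
Need Q such that Q × $105.68 − $964,800 = $477,000, i.e. Q = $1,441,800 / $105.68 = 13,643.07 → 13,644.

13,644 assemblies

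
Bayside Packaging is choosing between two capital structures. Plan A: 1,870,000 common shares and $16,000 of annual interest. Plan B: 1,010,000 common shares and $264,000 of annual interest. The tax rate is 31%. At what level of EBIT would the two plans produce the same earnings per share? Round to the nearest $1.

Set EPS_A = EPS_B: (EBIT − $16,000)(1 − 0.31) ÷ 1,870,000 = (EBIT − $264,000)(1 − 0.31) ÷ 1,010,000.
The (1 − t) factor cancels: (EBIT − 16,000) × 1,010,000 = (EBIT − 264,000) × 1,870,000.
Solving, EBIT = (264,000·1,870,000 − 16,000·1,010,000) / (1,870,000 − 1,010,000) = 477,520,000,000 / 860,000 = 555,255.81.

$555,256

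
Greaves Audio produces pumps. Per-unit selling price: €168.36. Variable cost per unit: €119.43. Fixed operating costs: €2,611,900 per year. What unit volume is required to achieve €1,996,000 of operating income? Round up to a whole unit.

94,174 pumps

Unit CM = price − variable cost = €168.36 − €119.43 = €48.93.
Need Q such that Q × €48.93 − €2,611,900 = €1,996,000, i.e. Q = €4,607,900 / €48.93 = 94,173.31 → 94,174.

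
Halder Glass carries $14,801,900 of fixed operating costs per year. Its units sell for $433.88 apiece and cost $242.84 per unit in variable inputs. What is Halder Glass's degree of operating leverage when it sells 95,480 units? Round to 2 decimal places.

Contribution at this volume is 95,480 × $191.04 = $18,240,499.20.
Operating income = contribution − fixed costs = $18,240,499.20 − $14,801,900 = $3,438,599.20.
DOL = contribution ÷ EBIT = $18,240,499.20 ÷ $3,438,599.20 = 5.3046.

5.30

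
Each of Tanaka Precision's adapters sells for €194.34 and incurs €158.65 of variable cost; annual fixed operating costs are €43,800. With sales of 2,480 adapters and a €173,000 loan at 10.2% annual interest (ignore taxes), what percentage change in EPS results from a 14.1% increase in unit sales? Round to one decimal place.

At 2,480 units, contribution = 2,480 × €35.69 = €88,511.20.
Operating income = contribution − fixed costs = €88,511.20 − €43,800 = €44,711.20.
After interest of €17,646.00, pre-tax earnings = €27,065.20.
Degree of combined leverage = contribution ÷ (EBIT − I) = €88,511.20 ÷ €27,065.20 = 3.2703.
EPS therefore changes by 3.2703 × (+14.1%) = +46.1%.

+46.1%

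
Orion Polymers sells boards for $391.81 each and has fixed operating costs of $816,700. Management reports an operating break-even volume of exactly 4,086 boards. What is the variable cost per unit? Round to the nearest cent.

Contribution per unit must be FC / Q = $816,700 / 4,086 = $199.8776.
Variable cost per unit = $391.81 − $199.8776 = $191.93.

$191.93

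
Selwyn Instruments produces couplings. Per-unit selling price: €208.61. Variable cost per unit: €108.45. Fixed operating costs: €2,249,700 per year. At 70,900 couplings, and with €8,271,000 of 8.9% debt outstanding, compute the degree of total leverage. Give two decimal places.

Contribution at this volume is 70,900 × €100.16 = €7,101,344.00.
Operating income = contribution − fixed costs = €7,101,344.00 − €2,249,700 = €4,851,644.00. Interest = €736,119.00.
DOL = €7,101,344.00 ÷ €4,851,644.00 = 1.4637; DFL = €4,851,644.00 ÷ €4,115,525.00 = 1.1789.
Combined leverage = 1.4637 × 1.1789 = 1.7256.

1.73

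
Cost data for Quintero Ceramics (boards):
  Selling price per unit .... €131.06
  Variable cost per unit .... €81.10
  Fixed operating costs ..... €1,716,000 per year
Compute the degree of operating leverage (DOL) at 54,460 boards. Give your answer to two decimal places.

Total contribution margin = 54,460 × €49.96 = €2,720,821.60.
Operating income = contribution − fixed costs = €2,720,821.60 − €1,716,000 = €1,004,821.60.
DOL = contribution ÷ EBIT = €2,720,821.60 ÷ €1,004,821.60 = 2.7078.

2.71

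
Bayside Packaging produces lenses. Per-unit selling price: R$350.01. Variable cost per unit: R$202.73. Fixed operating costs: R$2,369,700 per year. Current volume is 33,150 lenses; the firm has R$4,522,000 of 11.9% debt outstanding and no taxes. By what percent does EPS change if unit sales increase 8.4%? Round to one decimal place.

At 33,150 units, contribution = 33,150 × R$147.28 = R$4,882,332.00.
EBIT = R$4,882,332.00 − R$2,369,700 = R$2,512,632.00.
After interest of R$538,118.00, pre-tax earnings = R$1,974,514.00.
Degree of combined leverage = contribution ÷ (EBIT − I) = R$4,882,332.00 ÷ R$1,974,514.00 = 2.4727.
%ΔEPS = DCL × %ΔSales = 2.4727 × +8.4% = +20.8%.

+20.8%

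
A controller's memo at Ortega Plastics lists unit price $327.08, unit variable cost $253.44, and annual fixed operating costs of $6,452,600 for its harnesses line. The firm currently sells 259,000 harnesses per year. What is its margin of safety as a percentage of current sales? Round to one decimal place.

66.2%

Each unit contributes $327.08 − $253.44 = $73.64. Break-even units = $6,452,600 ÷ $73.64 = 87,623.57; break-even revenue = 87,623.57 × $327.08 = $28,659,918.63.
Actual sales revenue = 259,000 × $327.08 = $84,713,720.00.
Margin of safety = ($84,713,720.00 − $28,659,918.63) ÷ $84,713,720.00 = 66.2%.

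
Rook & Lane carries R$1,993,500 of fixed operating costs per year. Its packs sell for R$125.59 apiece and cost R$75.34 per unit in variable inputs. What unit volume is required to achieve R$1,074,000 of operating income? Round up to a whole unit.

Each unit contributes R$125.59 − R$75.34 = R$50.25.
Need Q such that Q × R$50.25 − R$1,993,500 = R$1,074,000, i.e. Q = R$3,067,500 / R$50.25 = 61,044.78 → 61,045.

61,045 packs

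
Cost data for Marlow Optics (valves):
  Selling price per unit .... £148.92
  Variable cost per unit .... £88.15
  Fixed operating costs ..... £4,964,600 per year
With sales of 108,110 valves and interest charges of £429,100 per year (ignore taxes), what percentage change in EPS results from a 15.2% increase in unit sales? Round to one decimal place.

Total contribution margin = 108,110 × £60.77 = £6,569,844.70.
EBIT = £6,569,844.70 − £4,964,600 = £1,605,244.70.
After interest of £429,100.00, pre-tax earnings = £1,176,144.70.
DCL = total CM / (EBIT − I) = £6,569,844.70 / £1,176,144.70 = 5.5859.
EPS therefore changes by 5.5859 × (+15.2%) = +84.9%.

+84.9%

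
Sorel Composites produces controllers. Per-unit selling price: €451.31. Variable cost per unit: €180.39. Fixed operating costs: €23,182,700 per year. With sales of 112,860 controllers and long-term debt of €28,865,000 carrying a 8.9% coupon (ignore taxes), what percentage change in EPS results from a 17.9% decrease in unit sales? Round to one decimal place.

-113.4%

At 112,860 units, contribution = 112,860 × €270.92 = €30,576,031.20.
Operating income = contribution − fixed costs = €30,576,031.20 − €23,182,700 = €7,393,331.20.
After interest of €2,568,985.00, pre-tax earnings = €4,824,346.20.
DCL = total CM / (EBIT − I) = €30,576,031.20 / €4,824,346.20 = 6.3379.
%ΔEPS = DCL × %ΔSales = 6.3379 × -17.9% = -113.4%.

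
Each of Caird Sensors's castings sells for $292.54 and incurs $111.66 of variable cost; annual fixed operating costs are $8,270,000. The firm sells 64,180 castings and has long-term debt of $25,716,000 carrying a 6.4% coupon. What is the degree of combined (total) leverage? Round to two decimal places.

At 64,180 units, contribution = 64,180 × $180.88 = $11,608,878.40.
Operating income = contribution − fixed costs = $11,608,878.40 − $8,270,000 = $3,338,878.40. Interest = $1,645,824.00, so EBIT − I = $1,693,054.40.
DCL = contribution ÷ (EBIT − I) = $11,608,878.40 ÷ $1,693,054.40 = 6.8568.

6.86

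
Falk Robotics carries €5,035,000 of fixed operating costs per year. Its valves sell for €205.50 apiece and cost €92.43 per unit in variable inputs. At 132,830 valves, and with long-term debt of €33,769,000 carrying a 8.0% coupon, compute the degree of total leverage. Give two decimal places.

2.06

Total contribution margin = 132,830 × €113.07 = €15,019,088.10.
Subtracting fixed costs: EBIT = €15,019,088.10 − €5,035,000 = €9,984,088.10. Interest = €2,701,520.00.
DOL = €15,019,088.10 ÷ €9,984,088.10 = 1.5043; DFL = €9,984,088.10 ÷ €7,282,568.10 = 1.3710.
DCL = DOL × DFL = 1.5043 × 1.3710 = 2.0624.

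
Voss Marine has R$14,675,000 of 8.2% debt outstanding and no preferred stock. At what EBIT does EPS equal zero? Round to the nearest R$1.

R$1,203,350

Annual interest = 8.2% × R$14,675,000 = R$1,203,350.00.
With no preferred dividends, EPS = 0 when EBIT exactly covers interest, so the financial break-even EBIT is R$1,203,350.00.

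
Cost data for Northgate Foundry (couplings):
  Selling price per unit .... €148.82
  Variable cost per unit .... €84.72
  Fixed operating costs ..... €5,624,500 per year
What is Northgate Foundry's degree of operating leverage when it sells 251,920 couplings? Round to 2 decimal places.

At 251,920 units, contribution = 251,920 × €64.10 = €16,148,072.00.
Subtracting fixed costs: EBIT = €16,148,072.00 − €5,624,500 = €10,523,572.00.
DOL = contribution ÷ EBIT = €16,148,072.00 ÷ €10,523,572.00 = 1.5345.

1.53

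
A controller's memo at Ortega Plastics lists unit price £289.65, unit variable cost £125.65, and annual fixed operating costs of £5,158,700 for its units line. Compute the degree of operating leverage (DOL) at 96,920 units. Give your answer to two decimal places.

At 96,920 units, contribution = 96,920 × £164.00 = £15,894,880.00.
Subtracting fixed costs: EBIT = £15,894,880.00 − £5,158,700 = £10,736,180.00.
So DOL = total CM / EBIT = £15,894,880.00 / £10,736,180.00 = 1.4805.

1.48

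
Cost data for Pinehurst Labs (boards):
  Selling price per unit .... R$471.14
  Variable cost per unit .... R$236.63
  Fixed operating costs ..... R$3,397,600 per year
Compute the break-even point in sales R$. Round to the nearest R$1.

CM per unit = R$471.14 − R$236.63 = R$234.51; CM ratio = R$234.51 / R$471.14 = 0.4978.
Break-even revenue = fixed costs × price ÷ CM = R$3,397,600 × R$471.14 ÷ R$234.51 = R$6,825,915.

R$6,825,915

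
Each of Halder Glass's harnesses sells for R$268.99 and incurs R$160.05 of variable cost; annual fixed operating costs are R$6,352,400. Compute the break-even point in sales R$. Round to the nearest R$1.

R$15,685,075

CM per unit = R$268.99 − R$160.05 = R$108.94; CM ratio = R$108.94 / R$268.99 = 0.4050.
Break-even revenue = fixed costs × price ÷ CM = R$6,352,400 × R$268.99 ÷ R$108.94 = R$15,685,075.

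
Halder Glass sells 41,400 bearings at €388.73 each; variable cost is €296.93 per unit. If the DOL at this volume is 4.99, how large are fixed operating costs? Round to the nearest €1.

€3,038,893

At 41,400 units, contribution = 41,400 × €91.80 = €3,800,520.00.
DOL = contribution / EBIT, so EBIT = €3,800,520.00 / 4.99 = €761,627.25.
Fixed costs = CM − EBIT = €3,800,520.00 − €761,627.25 = €3,038,893.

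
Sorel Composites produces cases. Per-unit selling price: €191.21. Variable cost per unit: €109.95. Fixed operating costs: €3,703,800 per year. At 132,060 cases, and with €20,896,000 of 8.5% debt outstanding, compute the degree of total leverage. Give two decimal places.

Total contribution margin = 132,060 × €81.26 = €10,731,195.60.
Subtracting fixed costs: EBIT = €10,731,195.60 − €3,703,800 = €7,027,395.60. Interest = €1,776,160.00, so EBIT − I = €5,251,235.60.
DCL = contribution ÷ (EBIT − I) = €10,731,195.60 ÷ €5,251,235.60 = 2.0436.

2.04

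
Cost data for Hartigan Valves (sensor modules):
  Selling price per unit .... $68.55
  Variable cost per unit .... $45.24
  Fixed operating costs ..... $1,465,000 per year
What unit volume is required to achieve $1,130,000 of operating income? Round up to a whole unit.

Contribution margin per unit = $68.55 − $45.24 = $23.31.
Units = (FC + target) / CM = ($1,465,000 + $1,130,000) / $23.31 = 111,325.61, so 111,326 sensor modules.

111,326 sensor modules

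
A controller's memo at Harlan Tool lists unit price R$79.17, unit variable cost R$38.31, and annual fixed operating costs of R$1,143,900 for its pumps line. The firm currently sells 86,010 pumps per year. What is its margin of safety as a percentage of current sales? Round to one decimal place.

Contribution margin per unit = R$79.17 − R$38.31 = R$40.86. Break-even units = R$1,143,900 ÷ R$40.86 = 27,995.59; break-even revenue = 27,995.59 × R$79.17 = R$2,216,411.23.
Actual sales revenue = 86,010 × R$79.17 = R$6,809,411.70.
Margin of safety = (R$6,809,411.70 − R$2,216,411.23) ÷ R$6,809,411.70 = 67.5%.

67.5%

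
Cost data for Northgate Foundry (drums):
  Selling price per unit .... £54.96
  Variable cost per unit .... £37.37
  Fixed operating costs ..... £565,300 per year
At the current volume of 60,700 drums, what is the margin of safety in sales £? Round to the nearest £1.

£1,569,791

Contribution margin per unit = £54.96 − £37.37 = £17.59. Break-even units = £565,300 ÷ £17.59 = 32,137.58; break-even revenue = 32,137.58 × £54.96 = £1,766,281.30.
Current sales = 60,700 × £54.96 = £3,336,072.00.
Margin of safety = £3,336,072.00 − £1,766,281.30 = £1,569,791.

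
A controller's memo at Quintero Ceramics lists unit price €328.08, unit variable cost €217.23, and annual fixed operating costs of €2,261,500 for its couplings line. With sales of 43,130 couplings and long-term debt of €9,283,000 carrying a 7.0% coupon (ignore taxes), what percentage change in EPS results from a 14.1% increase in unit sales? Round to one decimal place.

Total contribution margin = 43,130 × €110.85 = €4,780,960.50.
Subtracting fixed costs: EBIT = €4,780,960.50 − €2,261,500 = €2,519,460.50.
Interest = €649,810.00, so EBIT − I = €1,869,650.50.
Degree of combined leverage = contribution ÷ (EBIT − I) = €4,780,960.50 ÷ €1,869,650.50 = 2.5571.
%ΔEPS = DCL × %ΔSales = 2.5571 × +14.1% = +36.1%.

+36.1%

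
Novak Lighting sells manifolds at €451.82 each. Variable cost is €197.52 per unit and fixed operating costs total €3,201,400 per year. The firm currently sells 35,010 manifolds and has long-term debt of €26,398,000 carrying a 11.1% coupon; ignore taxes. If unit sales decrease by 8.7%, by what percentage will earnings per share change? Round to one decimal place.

-27.9%

Contribution at this volume is 35,010 × €254.30 = €8,903,043.00.
Operating income = contribution − fixed costs = €8,903,043.00 − €3,201,400 = €5,701,643.00.
After interest of €2,930,178.00, pre-tax earnings = €2,771,465.00.
Degree of combined leverage = contribution ÷ (EBIT − I) = €8,903,043.00 ÷ €2,771,465.00 = 3.2124.
%ΔEPS = DCL × %ΔSales = 3.2124 × -8.7% = -27.9%.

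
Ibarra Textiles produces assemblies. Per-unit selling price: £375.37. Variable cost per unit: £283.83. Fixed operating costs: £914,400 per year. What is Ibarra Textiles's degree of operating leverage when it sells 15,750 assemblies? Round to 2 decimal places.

2.73

Contribution at this volume is 15,750 × £91.54 = £1,441,755.00.
EBIT = £1,441,755.00 − £914,400 = £527,355.00.
So DOL = total CM / EBIT = £1,441,755.00 / £527,355.00 = 2.7339.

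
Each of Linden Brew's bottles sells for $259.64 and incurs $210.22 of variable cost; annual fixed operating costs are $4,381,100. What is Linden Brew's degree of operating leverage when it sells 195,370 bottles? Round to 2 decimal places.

1.83

At 195,370 units, contribution = 195,370 × $49.42 = $9,655,185.40.
Subtracting fixed costs: EBIT = $9,655,185.40 − $4,381,100 = $5,274,085.40.
Degree of operating leverage = $9,655,185.40 / $5,274,085.40 = 1.8307.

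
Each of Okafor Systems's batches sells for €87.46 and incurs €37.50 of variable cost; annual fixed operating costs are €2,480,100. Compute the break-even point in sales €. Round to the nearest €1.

CM per unit = €87.46 − €37.50 = €49.96; CM ratio = €49.96 / €87.46 = 0.5712.
Break-even sales = FC ÷ CM ratio = €2,480,100 × €87.46 / €49.96 = €4,341,664.

€4,341,664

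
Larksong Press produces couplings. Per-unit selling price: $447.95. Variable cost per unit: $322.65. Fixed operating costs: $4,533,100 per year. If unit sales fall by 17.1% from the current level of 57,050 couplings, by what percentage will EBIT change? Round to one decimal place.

Contribution at this volume is 57,050 × $125.30 = $7,148,365.00.
EBIT = $7,148,365.00 − $4,533,100 = $2,615,265.00.
DOL = contribution ÷ EBIT = $7,148,365.00 ÷ $2,615,265.00 = 2.7333.
So EBIT moves 2.7333 × (-17.1%) = -46.7%.

-46.7%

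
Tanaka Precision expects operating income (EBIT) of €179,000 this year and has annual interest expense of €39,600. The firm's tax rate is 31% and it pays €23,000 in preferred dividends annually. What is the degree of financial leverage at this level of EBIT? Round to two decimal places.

1.69

Annual interest charges come to €39,600.00.
Pre-tax preferred-dividend burden = €23,000 ÷ (1 − 0.31) = €33,333.33.
DFL = EBIT ÷ [EBIT − I − D_p/(1−t)] = €179,000 ÷ [€179,000 − €39,600.00 − €33,333.33] = €179,000 ÷ €106,066.67 = 1.6876.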